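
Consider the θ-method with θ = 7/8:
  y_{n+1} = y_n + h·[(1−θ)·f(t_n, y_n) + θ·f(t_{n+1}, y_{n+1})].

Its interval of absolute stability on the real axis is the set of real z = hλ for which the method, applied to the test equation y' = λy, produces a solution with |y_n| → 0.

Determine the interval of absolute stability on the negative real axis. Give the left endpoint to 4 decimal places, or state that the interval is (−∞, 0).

unbounded; (−∞, 0).

With y'=λy (z=hλ):
  y_{n+1} = y_n + z·[1/8·y_n + 7/8·y_{n+1}] ⇒ (1 − 7/8z)y_{n+1} = (1 + 1/8z)y_n
  ⇒ R(z) = (1 + 1/8z)/(1 − 7/8z).

Solve |R(x)|<1 on ℝ⁻.
x=-0.55: |R|=0.6287
x=-2: |R|=0.2727
x=-10: |R|=0.0256
x=-100: |R|=0.1299
θ=7/8≥1/2 ⇒ |1+1/8x|<|1−7/8x| ∀x<0 ⇒ interval (−∞,0).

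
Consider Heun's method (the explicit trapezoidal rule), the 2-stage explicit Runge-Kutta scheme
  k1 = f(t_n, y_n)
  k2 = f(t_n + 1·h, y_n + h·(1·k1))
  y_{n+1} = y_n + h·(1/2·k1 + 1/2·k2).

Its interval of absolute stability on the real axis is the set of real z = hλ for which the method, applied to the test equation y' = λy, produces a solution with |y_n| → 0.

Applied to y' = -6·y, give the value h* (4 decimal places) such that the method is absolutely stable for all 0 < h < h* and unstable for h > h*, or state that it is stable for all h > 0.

(-2.0000,0); λ=-6 ⇒ h* = 0.3333.

With y'=λy (z=hλ):
  order 2, 2-stage ⇒ R(z)=1+z+z^2/2
  (e.g. R(-1.13)=0.50845, |R|=0.50845)

Need |R(x)|<1, x<0.
x=-1.13: |R|=0.5085
|R(-2.19)|=1.2080 |R(-2.1)|=1.1050 |R(-1.19)|=0.5181
Bisect:
  x_lo=-2.8401 |R|=2.1930  x_hi=-0.2195 |R|=0.8046
  mid=-1.52982 |R|=0.64035 →hi
  mid=-2.18497 |R|=1.20208 →lo
  mid=-1.85740 |R|=0.86756 →hi
  mid=-2.02119 |R|=1.02141 →lo
  mid=-1.93929 |R|=0.94113 →hi
  mid=-1.98024 |R|=0.98043 →hi
  mid=-2.00071 |R|=1.00071 →lo
  mid=-1.99047 |R|=0.99052 →hi
  mid=-1.99559 |R|=0.99560 →hi
  mid=-1.99815 |R|=0.99815 →hi
  ...
  [-2.00007,-1.99991] ⇒ x*=-2.0000
Interval (-2.0000, 0).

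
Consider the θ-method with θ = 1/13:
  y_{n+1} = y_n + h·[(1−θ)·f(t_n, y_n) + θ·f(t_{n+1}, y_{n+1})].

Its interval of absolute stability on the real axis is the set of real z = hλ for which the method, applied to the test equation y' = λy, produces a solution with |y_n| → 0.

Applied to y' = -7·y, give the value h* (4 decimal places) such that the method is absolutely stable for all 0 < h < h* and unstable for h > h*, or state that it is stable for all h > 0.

(-2.3636,0); λ=-7 ⇒ h* = (26/11)/7 = 0.3377.

Test eqn y'=λy, z=hλ:
  y_{n+1} = y_n + z·[12/13·y_n + 1/13·y_{n+1}] ⇒ (1 − 1/13z)y_{n+1} = (1 + 12/13z)y_n
  Hence R(z) = (1 + 12/13z)/(1 − 1/13z).

Boundary: |R(x)|=1, x<0.
x=-1.47: |R|=0.3207
R=−1: 1+12/13x = −1+1/13x ⇒ -11/13x=2 ⇒ x=2/(-11/13)=-2.3636
Confirm numerically:
  x=-2.051: |R|=0.77151 <1
  x=-1.234: |R|=0.12702 <1
  x=-1.074: |R|=0.00796 <1
  x=-2.948: |R|=1.40306 >1
  x=-2.617: |R|=1.17846 >1
Stable set (-2.3636, 0).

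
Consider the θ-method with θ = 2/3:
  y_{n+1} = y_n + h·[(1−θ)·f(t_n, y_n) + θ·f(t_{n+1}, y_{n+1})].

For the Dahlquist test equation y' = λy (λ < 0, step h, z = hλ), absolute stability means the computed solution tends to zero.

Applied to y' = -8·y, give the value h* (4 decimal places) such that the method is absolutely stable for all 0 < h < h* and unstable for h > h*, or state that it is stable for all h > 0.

Set f=λy, z=hλ:
  y_{n+1} = y_n + z·[1/3·y_n + 2/3·y_{n+1}] ⇒ (1 − 2/3z)y_{n+1} = (1 + 1/3z)y_n
  so R(z) = (1 + 1/3z)/(1 − 2/3z).

Find x<0 with |R(x)|<1.
x=-0.74: |R|=0.5045
x=-2: |R|=0.1429
x=-10: |R|=0.3043
x=-100: |R|=0.4778
θ=2/3≥1/2 ⇒ |1+1/3x|<|1−2/3x| ∀x<0 ⇒ stable on all of ℝ⁻.

interval (−∞, 0). Any h>0 works for λ=-8.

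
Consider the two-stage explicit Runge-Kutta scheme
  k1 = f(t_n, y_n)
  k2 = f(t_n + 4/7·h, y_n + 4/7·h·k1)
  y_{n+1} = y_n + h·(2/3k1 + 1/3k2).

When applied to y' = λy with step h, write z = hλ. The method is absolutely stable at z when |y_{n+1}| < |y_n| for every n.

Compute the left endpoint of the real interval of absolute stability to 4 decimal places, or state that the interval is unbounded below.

z* = -5.2500.

Set f=λy, z=hλ:
  k1=λy_n ⇒ h·k1=z·y_n;  k2=λ(1+4/7z)y_n ⇒ h·k2=z(1+4/7z)y_n
  y_{n+1}/y_n = 1 + 2/3z + 1/3z(1+4/7z) = 1 + z + 4/21z²
  Hence R(z) = 1 + z + 4/21z².

Need |R(x)|<1, x<0.
x=-1.71: |R|=0.1530
R=1: x+4/21x²=0 ⇒ x=−21/4=-5.2500; min R=1−1/(4·4/21)=-0.3125>−1
Confirm numerically:
  x=-4.900: |R|=0.67333 <1
  x=-4.412: |R|=0.29576 <1
  x=-3.632: |R|=0.11935 <1
  x=-5.517: |R|=1.28058 >1
  x=-5.358: |R|=1.11022 >1
So |R|<1 on (-5.2500, 0).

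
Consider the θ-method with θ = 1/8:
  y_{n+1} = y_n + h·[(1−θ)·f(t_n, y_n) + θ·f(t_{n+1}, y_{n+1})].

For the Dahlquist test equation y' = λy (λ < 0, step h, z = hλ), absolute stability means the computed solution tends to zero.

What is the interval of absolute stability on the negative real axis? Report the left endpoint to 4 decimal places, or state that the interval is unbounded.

On y'=λy, z=hλ:
  y_{n+1} = y_n + z·[7/8·y_n + 1/8·y_{n+1}] ⇒ (1 − 1/8z)y_{n+1} = (1 + 7/8z)y_n
  Hence R(z) = (1 + 7/8z)/(1 − 1/8z).

Solve |R(x)|<1 on ℝ⁻.
x=-1.24: |R|=0.0736
R=−1: 1+7/8x = −1+1/8x ⇒ -3/4x=2 ⇒ x=2/(-3/4)=-2.6667
Confirm numerically:
  x=-2.423: |R|=0.85973 <1
  x=-2.408: |R|=0.85088 <1
  x=-2.163: |R|=0.70265 <1
  x=-1.088: |R|=0.04225 <1
  x=-3.164: |R|=1.26729 >1
  x=-2.739: |R|=1.04041 >1
So |R|<1 on (-2.6667, 0).

(-2.6667, 0).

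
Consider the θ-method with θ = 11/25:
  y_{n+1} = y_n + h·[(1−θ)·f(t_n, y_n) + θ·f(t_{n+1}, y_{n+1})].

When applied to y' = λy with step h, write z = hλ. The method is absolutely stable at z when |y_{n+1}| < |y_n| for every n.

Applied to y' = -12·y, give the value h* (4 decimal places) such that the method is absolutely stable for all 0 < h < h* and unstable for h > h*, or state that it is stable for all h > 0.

(-16.6667,0); λ=-12 ⇒ h* = (50/3)/12 = 1.3889.

With y'=λy (z=hλ):
  y_{n+1} = y_n + z·[14/25·y_n + 11/25·y_{n+1}] ⇒ (1 − 11/25z)y_{n+1} = (1 + 14/25z)y_n
  R(z) = (1 + 14/25z)/(1 − 11/25z).

Find x<0 with |R(x)|<1.
x=-0.85: |R|=0.3814
R=−1: 1+14/25x = −1+11/25x ⇒ -3/25x=2 ⇒ x=2/(-3/25)=-16.6667
Confirm numerically:
  x=-15.813: |R|=0.98713 <1
  x=-15.158: |R|=0.97639 <1
  x=-9.264: |R|=0.82500 <1
  x=-17.048: |R|=1.00538 >1
  x=-16.835: |R|=1.00240 >1
  x=-16.744: |R|=1.00111 >1
Interval (-16.6667, 0).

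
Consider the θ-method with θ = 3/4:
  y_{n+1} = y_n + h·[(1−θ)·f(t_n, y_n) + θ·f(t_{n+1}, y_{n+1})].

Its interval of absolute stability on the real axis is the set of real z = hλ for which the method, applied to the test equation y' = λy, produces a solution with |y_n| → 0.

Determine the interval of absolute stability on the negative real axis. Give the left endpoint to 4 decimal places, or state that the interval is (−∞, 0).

interval (−∞, 0).

Set f=λy, z=hλ:
  y_{n+1} = y_n + z·[1/4·y_n + 3/4·y_{n+1}] ⇒ (1 − 3/4z)y_{n+1} = (1 + 1/4z)y_n
  so R(z) = (1 + 1/4z)/(1 − 3/4z).

Boundary: |R(x)|=1, x<0.
x=-0.83: |R|=0.4884
x=-2: |R|=0.2000
x=-10: |R|=0.1765
x=-100: |R|=0.3158
θ=3/4≥1/2 ⇒ |1+1/4x|<|1−3/4x| ∀x<0 ⇒ stable on all of ℝ⁻.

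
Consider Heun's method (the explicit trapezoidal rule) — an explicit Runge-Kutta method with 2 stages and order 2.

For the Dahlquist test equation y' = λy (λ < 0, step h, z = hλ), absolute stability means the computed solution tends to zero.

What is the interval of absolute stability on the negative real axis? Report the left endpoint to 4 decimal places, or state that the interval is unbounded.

(-2.0000, 0).

On y'=λy, z=hλ:
  order 2, 2-stage ⇒ R(z)=1+z+z^2/2
  (e.g. R(-0.4)=0.68000, |R|=0.68000)

Need |R(x)|<1, x<0.
x=-0.4: |R|=0.6800
|R(-2.36)|=1.4248 |R(-1.98)|=0.9802 |R(-0.89)|=0.5061
Bisect:
  x_lo=-2.5326 |R|=1.6744  x_hi=-0.0853 |R|=0.9183
  mid=-1.30896 |R|=0.54773 →hi
  mid=-1.92078 |R|=0.92392 →hi
  mid=-2.22669 |R|=1.25238 →lo
  mid=-2.07373 |R|=1.07645 →lo
  mid=-1.99726 |R|=0.99726 →hi
  mid=-2.03549 |R|=1.03612 →lo
  mid=-2.01638 |R|=1.01651 →lo
  mid=-2.00682 |R|=1.00684 →lo
  mid=-2.00204 |R|=1.00204 →lo
  ...
  [-2.00009,-1.99995] ⇒ x*=-2.0000
So |R|<1 on (-2.0000, 0).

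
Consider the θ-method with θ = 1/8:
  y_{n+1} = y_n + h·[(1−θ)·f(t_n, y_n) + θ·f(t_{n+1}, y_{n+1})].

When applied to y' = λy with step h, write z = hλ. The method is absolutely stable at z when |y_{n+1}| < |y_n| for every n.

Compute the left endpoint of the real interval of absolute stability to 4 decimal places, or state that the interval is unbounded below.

With y'=λy (z=hλ):
  y_{n+1} = y_n + z·[7/8·y_n + 1/8·y_{n+1}] ⇒ (1 − 1/8z)y_{n+1} = (1 + 7/8z)y_n
  R(z) = (1 + 7/8z)/(1 − 1/8z).

Solve |R(x)|<1 on ℝ⁻.
x=-1.21: |R|=0.0510
R=−1: 1+7/8x = −1+1/8x ⇒ -3/4x=2 ⇒ x=2/(-3/4)=-2.6667
Confirm numerically:
  x=-2.411: |R|=0.85266 <1
  x=-1.889: |R|=0.52816 <1
  x=-1.132: |R|=0.00832 <1
  x=-3.246: |R|=1.30909 >1
  x=-2.993: |R|=1.17811 >1
  x=-2.980: |R|=1.17122 >1
So |R|<1 on (-2.6667, 0).

left endpoint -2.6667.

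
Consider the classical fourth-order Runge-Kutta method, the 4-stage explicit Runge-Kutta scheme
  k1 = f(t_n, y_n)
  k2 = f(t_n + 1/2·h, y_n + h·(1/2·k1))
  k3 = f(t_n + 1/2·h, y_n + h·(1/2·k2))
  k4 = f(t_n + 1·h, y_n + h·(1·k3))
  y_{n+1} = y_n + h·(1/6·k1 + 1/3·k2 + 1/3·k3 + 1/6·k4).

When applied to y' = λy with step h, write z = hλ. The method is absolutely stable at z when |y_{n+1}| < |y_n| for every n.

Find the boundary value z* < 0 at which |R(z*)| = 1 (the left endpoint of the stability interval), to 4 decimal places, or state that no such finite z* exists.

With y'=λy (z=hλ):
  order 4, 4-stage ⇒ R(z)=1+z+z^2/2+z^3/6+z^4/24
  (e.g. R(-0.42)=0.65715, |R|=0.65715)

Find x<0 with |R(x)|<1.
x=-0.42: |R|=0.6571
|R(-2.51)|=0.6583 |R(-1.39)|=0.2840 |R(-0.79)|=0.4561
Bisect:
  x_lo=-3.2957 |R|=2.0845  x_hi=-0.2445 |R|=0.7831
  mid=-1.77006 |R|=0.28121 →hi
  mid=-2.53286 |R|=0.68149 →hi
  mid=-2.91425 |R|=1.21249 →lo
  mid=-2.72356 |R|=0.91084 →hi
  mid=-2.81890 |R|=1.05187 →lo
  mid=-2.77123 |R|=0.97900 →hi
  mid=-2.79507 |R|=1.01484 →lo
  mid=-2.78315 |R|=0.99677 →hi
  ...
  [-2.78538,-2.78520] ⇒ x*=-2.7853
Stable set (-2.7853, 0).

z* = -2.7853.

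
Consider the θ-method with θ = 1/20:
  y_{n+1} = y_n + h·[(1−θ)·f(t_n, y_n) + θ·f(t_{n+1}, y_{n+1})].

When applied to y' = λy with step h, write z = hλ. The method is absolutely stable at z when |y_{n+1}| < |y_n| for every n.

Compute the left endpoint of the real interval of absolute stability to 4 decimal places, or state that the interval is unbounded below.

z* = -2.2222.

With y'=λy (z=hλ):
  y_{n+1} = y_n + z·[19/20·y_n + 1/20·y_{n+1}] ⇒ (1 − 1/20z)y_{n+1} = (1 + 19/20z)y_n
  ⇒ R(z) = (1 + 19/20z)/(1 − 1/20z).

Solve |R(x)|<1 on ℝ⁻.
x=-0.57: |R|=0.4458
R=−1: 1+19/20x = −1+1/20x ⇒ -9/10x=2 ⇒ x=2/(-9/10)=-2.2222
Confirm numerically:
  x=-1.912: |R|=0.74516 <1
  x=-1.790: |R|=0.64296 <1
  x=-1.783: |R|=0.63706 <1
  x=-1.315: |R|=0.23387 <1
  x=-2.430: |R|=1.16674 >1
  x=-2.328: |R|=1.08527 >1
Interval (-2.2222, 0).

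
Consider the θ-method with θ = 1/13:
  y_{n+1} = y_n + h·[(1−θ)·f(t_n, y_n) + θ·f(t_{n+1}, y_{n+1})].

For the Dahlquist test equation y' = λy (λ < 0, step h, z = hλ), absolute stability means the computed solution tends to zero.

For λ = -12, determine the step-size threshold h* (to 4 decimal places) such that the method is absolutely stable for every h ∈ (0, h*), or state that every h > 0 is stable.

On y'=λy, z=hλ:
  y_{n+1} = y_n + z·[12/13·y_n + 1/13·y_{n+1}] ⇒ (1 − 1/13z)y_{n+1} = (1 + 12/13z)y_n
  Hence R(z) = (1 + 12/13z)/(1 − 1/13z).

Find x<0 with |R(x)|<1.
x=-1.26: |R|=0.1487
R=−1: 1+12/13x = −1+1/13x ⇒ -11/13x=2 ⇒ x=2/(-11/13)=-2.3636
Confirm numerically:
  x=-2.118: |R|=0.82127 <1
  x=-1.929: |R|=0.67975 <1
  x=-1.866: |R|=0.63178 <1
  x=-1.778: |R|=0.56408 <1
  x=-2.958: |R|=1.40970 >1
  x=-2.866: |R|=1.34829 >1
  x=-2.641: |R|=1.19506 >1
Interval (-2.3636, 0).

(-2.3636,0); λ=-12 ⇒ h* = (26/11)/12 = 0.1970.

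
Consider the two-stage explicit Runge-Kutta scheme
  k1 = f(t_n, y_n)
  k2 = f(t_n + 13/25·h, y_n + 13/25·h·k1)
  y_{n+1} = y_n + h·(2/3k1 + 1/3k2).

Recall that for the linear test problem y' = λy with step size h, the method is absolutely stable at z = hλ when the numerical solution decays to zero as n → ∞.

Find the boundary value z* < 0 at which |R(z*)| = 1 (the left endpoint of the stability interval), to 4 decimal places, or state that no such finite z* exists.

z* = -5.7692.

Test eqn y'=λy, z=hλ:
  k1=λy_n ⇒ h·k1=z·y_n;  k2=λ(1+13/25z)y_n ⇒ h·k2=z(1+13/25z)y_n
  y_{n+1}/y_n = 1 + 2/3z + 1/3z(1+13/25z) = 1 + z + 13/75z²
  ⇒ R(z) = 1 + z + 13/75z².

Need |R(x)|<1, x<0.
x=-0.35: |R|=0.6712
R=1: x+13/75x²=0 ⇒ x=−75/13=-5.7692; min R=1−1/(4·13/75)=-0.4423>−1
Confirm numerically:
  x=-4.962: |R|=0.30572 <1
  x=-3.867: |R|=0.27503 <1
  x=-3.864: |R|=0.27605 <1
  x=-6.198: |R|=1.46064 >1
  x=-5.997: |R|=1.23676 >1
Stable set (-5.7692, 0).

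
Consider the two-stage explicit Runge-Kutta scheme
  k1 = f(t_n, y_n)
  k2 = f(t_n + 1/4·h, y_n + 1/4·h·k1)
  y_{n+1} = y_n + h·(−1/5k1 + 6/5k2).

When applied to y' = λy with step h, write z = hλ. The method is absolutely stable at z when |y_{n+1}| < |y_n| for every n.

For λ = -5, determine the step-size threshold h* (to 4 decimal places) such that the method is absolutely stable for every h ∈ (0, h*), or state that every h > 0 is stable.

(-3.3333,0); λ=-5 ⇒ h* = (10/3)/5 = 0.6667.

Set f=λy, z=hλ:
  k1=λy_n ⇒ h·k1=z·y_n;  k2=λ(1+1/4z)y_n ⇒ h·k2=z(1+1/4z)y_n
  y_{n+1}/y_n = 1 − 1/5z + 6/5z(1+1/4z) = 1 + z + 3/10z²
  R(z) = 1 + z + 3/10z².

Boundary: |R(x)|=1, x<0.
x=-1.37: |R|=0.1931
R=1: x+3/10x²=0 ⇒ x=−10/3=-3.3333; min R=1−1/(4·3/10)=0.1667>−1
Confirm numerically:
  x=-2.272: |R|=0.27660 <1
  x=-2.219: |R|=0.25819 <1
  x=-1.815: |R|=0.17327 <1
  x=-3.465: |R|=1.13687 >1
  x=-3.428: |R|=1.09736 >1
  x=-3.381: |R|=1.04835 >1
Interval (-3.3333, 0).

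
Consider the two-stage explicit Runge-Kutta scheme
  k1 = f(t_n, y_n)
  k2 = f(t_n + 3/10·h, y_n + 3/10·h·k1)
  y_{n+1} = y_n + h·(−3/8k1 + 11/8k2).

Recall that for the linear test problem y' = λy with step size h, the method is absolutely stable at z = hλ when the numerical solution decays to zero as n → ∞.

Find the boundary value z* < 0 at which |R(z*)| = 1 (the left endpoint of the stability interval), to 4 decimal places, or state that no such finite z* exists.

With y'=λy (z=hλ):
  k1=λy_n ⇒ h·k1=z·y_n;  k2=λ(1+3/10z)y_n ⇒ h·k2=z(1+3/10z)y_n
  y_{n+1}/y_n = 1 − 3/8z + 11/8z(1+3/10z) = 1 + z + 33/80z²
  so R(z) = 1 + z + 33/80z².

Find x<0 with |R(x)|<1.
x=-1.73: |R|=0.5046
R=1: x+33/80x²=0 ⇒ x=−80/33=-2.4242; min R=1−1/(4·33/80)=0.3939>−1
Confirm numerically:
  x=-1.950: |R|=0.61853 <1
  x=-1.728: |R|=0.50372 <1
  x=-0.972: |R|=0.41772 <1
  x=-2.762: |R|=1.38482 >1
  x=-2.702: |R|=1.30958 >1
So |R|<1 on (-2.4242, 0).

z* = -2.4242.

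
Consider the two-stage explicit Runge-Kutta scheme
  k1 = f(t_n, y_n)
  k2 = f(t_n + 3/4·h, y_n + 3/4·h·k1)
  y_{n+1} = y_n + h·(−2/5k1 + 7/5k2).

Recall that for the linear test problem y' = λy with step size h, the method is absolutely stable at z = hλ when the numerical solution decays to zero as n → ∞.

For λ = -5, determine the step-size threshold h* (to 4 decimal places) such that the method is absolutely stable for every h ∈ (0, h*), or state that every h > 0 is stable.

(-0.9524,0); λ=-5 ⇒ h* = (20/21)/5 = 0.1905.

On y'=λy, z=hλ:
  k1=λy_n ⇒ h·k1=z·y_n;  k2=λ(1+3/4z)y_n ⇒ h·k2=z(1+3/4z)y_n
  y_{n+1}/y_n = 1 − 2/5z + 7/5z(1+3/4z) = 1 + z + 21/20z²
  R(z) = 1 + z + 21/20z².

Boundary: |R(x)|=1, x<0.
x=-1.62: |R|=2.1356
R=1: x+21/20x²=0 ⇒ x=−20/21=-0.9524; min R=1−1/(4·21/20)=0.7619>−1
Confirm numerically:
  x=-0.813: |R|=0.88102 <1
  x=-0.730: |R|=0.82954 <1
  x=-0.569: |R|=0.77095 <1
  x=-0.459: |R|=0.76222 <1
  x=-1.528: |R|=1.92352 >1
  x=-1.368: |R|=1.59700 >1
So |R|<1 on (-0.9524, 0).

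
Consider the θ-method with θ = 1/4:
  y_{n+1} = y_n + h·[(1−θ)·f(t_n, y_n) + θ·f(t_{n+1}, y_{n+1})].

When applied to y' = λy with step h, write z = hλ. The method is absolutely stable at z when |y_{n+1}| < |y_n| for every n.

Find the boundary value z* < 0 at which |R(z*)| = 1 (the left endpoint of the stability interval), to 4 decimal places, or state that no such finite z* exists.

left endpoint -4.0000.

With y'=λy (z=hλ):
  y_{n+1} = y_n + z·[3/4·y_n + 1/4·y_{n+1}] ⇒ (1 − 1/4z)y_{n+1} = (1 + 3/4z)y_n
  R(z) = (1 + 3/4z)/(1 − 1/4z).

Solve |R(x)|<1 on ℝ⁻.
x=-1.26: |R|=0.0418
R=−1: 1+3/4x = −1+1/4x ⇒ -1/2x=2 ⇒ x=2/(-1/2)=-4.0000
Confirm numerically:
  x=-3.786: |R|=0.94503 <1
  x=-3.482: |R|=0.86153 <1
  x=-2.793: |R|=0.64463 <1
  x=-4.590: |R|=1.13737 >1
  x=-4.171: |R|=1.04186 >1
  x=-4.146: |R|=1.03585 >1
Interval (-4.0000, 0).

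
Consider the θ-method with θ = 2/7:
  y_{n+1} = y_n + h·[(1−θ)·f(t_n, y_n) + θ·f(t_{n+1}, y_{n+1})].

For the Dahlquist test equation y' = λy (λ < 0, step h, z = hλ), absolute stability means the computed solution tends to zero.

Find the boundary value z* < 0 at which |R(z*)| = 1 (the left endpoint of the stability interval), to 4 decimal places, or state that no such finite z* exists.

z* = -4.6667.

With y'=λy (z=hλ):
  y_{n+1} = y_n + z·[5/7·y_n + 2/7·y_{n+1}] ⇒ (1 − 2/7z)y_{n+1} = (1 + 5/7z)y_n
  so R(z) = (1 + 5/7z)/(1 − 2/7z).

Boundary: |R(x)|=1, x<0.
x=-1.22: |R|=0.0953
R=−1: 1+5/7x = −1+2/7x ⇒ -3/7x=2 ⇒ x=2/(-3/7)=-4.6667
Confirm numerically:
  x=-4.518: |R|=0.97219 <1
  x=-4.383: |R|=0.94602 <1
  x=-3.089: |R|=0.64084 <1
  x=-5.155: |R|=1.08463 >1
  x=-5.051: |R|=1.06742 >1
Stable set (-4.6667, 0).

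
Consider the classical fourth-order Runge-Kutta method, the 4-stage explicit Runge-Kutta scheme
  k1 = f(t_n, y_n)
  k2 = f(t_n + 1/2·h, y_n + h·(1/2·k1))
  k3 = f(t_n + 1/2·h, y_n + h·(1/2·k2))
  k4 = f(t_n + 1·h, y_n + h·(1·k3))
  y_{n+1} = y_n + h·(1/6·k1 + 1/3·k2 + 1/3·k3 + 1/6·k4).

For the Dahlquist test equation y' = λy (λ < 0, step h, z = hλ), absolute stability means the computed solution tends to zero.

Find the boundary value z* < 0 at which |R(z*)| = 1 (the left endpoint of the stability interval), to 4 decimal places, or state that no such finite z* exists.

On y'=λy, z=hλ:
  order 4, 4-stage ⇒ R(z)=1+z+z^2/2+z^3/6+z^4/24
  (e.g. R(-1.01)=0.37169, |R|=0.37169)

Boundary: |R(x)|=1, x<0.
x=-1.01: |R|=0.3717
|R(-3.12)|=1.6336 |R(-2.42)|=0.5752 |R(-1.31)|=0.2961
Bisect:
  x_lo=-3.6087 |R|=3.1363  x_hi=-0.1597 |R|=0.8524
  mid=-1.88420 |R|=0.30119 →hi
  mid=-2.74642 |R|=0.94296 →hi
  mid=-3.17754 |R|=1.77138 →lo
  mid=-2.96198 |R|=1.30075 →lo
  mid=-2.85420 |R|=1.10896 →lo
  mid=-2.80031 |R|=1.02288 →lo
  mid=-2.77337 |R|=0.98217 →hi
  mid=-2.78684 |R|=1.00234 →lo
  ...
  [-2.78537,-2.78516] ⇒ x*=-2.7853
Stable set (-2.7853, 0).

left endpoint -2.7853.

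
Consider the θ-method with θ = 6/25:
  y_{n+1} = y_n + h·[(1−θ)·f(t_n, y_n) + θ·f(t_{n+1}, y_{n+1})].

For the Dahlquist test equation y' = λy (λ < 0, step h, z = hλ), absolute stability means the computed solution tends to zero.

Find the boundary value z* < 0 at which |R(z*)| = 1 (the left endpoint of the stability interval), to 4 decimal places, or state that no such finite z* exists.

z* = -3.8462.

Test eqn y'=λy, z=hλ:
  y_{n+1} = y_n + z·[19/25·y_n + 6/25·y_{n+1}] ⇒ (1 − 6/25z)y_{n+1} = (1 + 19/25z)y_n
  so R(z) = (1 + 19/25z)/(1 − 6/25z).

Solve |R(x)|<1 on ℝ⁻.
x=-0.9: |R|=0.2599
R=−1: 1+19/25x = −1+6/25x ⇒ -13/25x=2 ⇒ x=2/(-13/25)=-3.8462
Confirm numerically:
  x=-3.516: |R|=0.90689 <1
  x=-2.975: |R|=0.73571 <1
  x=-1.786: |R|=0.25014 <1
  x=-4.026: |R|=1.04756 >1
  x=-3.958: |R|=1.02983 >1
So |R|<1 on (-3.8462, 0).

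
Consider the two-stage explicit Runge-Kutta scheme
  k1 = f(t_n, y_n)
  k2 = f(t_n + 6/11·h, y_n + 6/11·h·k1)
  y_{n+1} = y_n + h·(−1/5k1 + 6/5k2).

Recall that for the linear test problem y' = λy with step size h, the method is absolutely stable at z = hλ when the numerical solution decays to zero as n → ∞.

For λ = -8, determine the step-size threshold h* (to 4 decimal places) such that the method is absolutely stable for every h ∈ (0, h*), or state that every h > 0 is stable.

(-1.5278,0); λ=-8 ⇒ h* = (55/36)/8 = 0.1910.

Set f=λy, z=hλ:
  k1=λy_n ⇒ h·k1=z·y_n;  k2=λ(1+6/11z)y_n ⇒ h·k2=z(1+6/11z)y_n
  y_{n+1}/y_n = 1 − 1/5z + 6/5z(1+6/11z) = 1 + z + 36/55z²
  R(z) = 1 + z + 36/55z².

Find x<0 with |R(x)|<1.
x=-1.73: |R|=1.2290
R=1: x+36/55x²=0 ⇒ x=−55/36=-1.5278; min R=1−1/(4·36/55)=0.6181>−1
Confirm numerically:
  x=-1.253: |R|=0.77464 <1
  x=-0.913: |R|=0.63261 <1
  x=-0.699: |R|=0.62081 <1
  x=-0.656: |R|=0.62567 <1
  x=-1.787: |R|=1.30321 >1
  x=-1.584: |R|=1.05829 >1
So |R|<1 on (-1.5278, 0).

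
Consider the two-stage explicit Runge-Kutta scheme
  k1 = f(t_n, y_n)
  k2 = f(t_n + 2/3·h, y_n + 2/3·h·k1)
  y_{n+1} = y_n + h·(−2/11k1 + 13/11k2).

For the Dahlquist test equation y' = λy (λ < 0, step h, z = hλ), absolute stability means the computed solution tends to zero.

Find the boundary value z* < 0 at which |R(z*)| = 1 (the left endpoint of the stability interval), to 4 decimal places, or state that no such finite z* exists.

z* = -1.2692.

On y'=λy, z=hλ:
  k1=λy_n ⇒ h·k1=z·y_n;  k2=λ(1+2/3z)y_n ⇒ h·k2=z(1+2/3z)y_n
  y_{n+1}/y_n = 1 − 2/11z + 13/11z(1+2/3z) = 1 + z + 26/33z²
  ⇒ R(z) = 1 + z + 26/33z².

Solve |R(x)|<1 on ℝ⁻.
x=-1.31: |R|=1.0421
R=1: x+26/33x²=0 ⇒ x=−33/26=-1.2692; min R=1−1/(4·26/33)=0.6827>−1
Confirm numerically:
  x=-1.220: |R|=0.95268 <1
  x=-1.100: |R|=0.85333 <1
  x=-0.656: |R|=0.68305 <1
  x=-1.687: |R|=1.55528 >1
  x=-1.646: |R|=1.48861 >1
Interval (-1.2692, 0).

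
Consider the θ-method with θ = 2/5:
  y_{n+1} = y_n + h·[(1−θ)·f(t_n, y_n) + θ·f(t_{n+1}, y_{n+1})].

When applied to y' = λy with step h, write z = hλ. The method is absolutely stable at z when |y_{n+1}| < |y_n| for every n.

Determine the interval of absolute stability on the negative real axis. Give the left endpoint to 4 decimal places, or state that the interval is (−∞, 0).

(-10.0000, 0).

On y'=λy, z=hλ:
  y_{n+1} = y_n + z·[3/5·y_n + 2/5·y_{n+1}] ⇒ (1 − 2/5z)y_{n+1} = (1 + 3/5z)y_n
  so R(z) = (1 + 3/5z)/(1 − 2/5z).

Find x<0 with |R(x)|<1.
x=-0.78: |R|=0.4055
R=−1: 1+3/5x = −1+2/5x ⇒ -1/5x=2 ⇒ x=2/(-1/5)=-10.0000
Confirm numerically:
  x=-9.010: |R|=0.95699 <1
  x=-7.193: |R|=0.85520 <1
  x=-6.219: |R|=0.78317 <1
  x=-5.734: |R|=0.74095 <1
  x=-10.412: |R|=1.01595 >1
  x=-10.244: |R|=1.00957 >1
So |R|<1 on (-10.0000, 0).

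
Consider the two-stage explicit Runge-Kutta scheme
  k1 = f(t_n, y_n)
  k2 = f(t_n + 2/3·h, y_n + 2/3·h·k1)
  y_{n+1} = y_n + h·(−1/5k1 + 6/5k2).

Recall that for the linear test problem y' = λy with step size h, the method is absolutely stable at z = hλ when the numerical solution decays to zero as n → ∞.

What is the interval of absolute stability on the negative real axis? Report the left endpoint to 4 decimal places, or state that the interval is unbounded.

(-1.2500, 0).

Set f=λy, z=hλ:
  k1=λy_n ⇒ h·k1=z·y_n;  k2=λ(1+2/3z)y_n ⇒ h·k2=z(1+2/3z)y_n
  y_{n+1}/y_n = 1 − 1/5z + 6/5z(1+2/3z) = 1 + z + 4/5z²
  R(z) = 1 + z + 4/5z².

Boundary: |R(x)|=1, x<0.
x=-1.58: |R|=1.4171
R=1: x+4/5x²=0 ⇒ x=−5/4=-1.2500; min R=1−1/(4·4/5)=0.6875>−1
Confirm numerically:
  x=-1.167: |R|=0.92251 <1
  x=-1.109: |R|=0.87490 <1
  x=-0.782: |R|=0.70722 <1
  x=-0.686: |R|=0.69048 <1
  x=-1.848: |R|=1.88408 >1
  x=-1.625: |R|=1.48750 >1
  x=-1.356: |R|=1.11499 >1
Interval (-1.2500, 0).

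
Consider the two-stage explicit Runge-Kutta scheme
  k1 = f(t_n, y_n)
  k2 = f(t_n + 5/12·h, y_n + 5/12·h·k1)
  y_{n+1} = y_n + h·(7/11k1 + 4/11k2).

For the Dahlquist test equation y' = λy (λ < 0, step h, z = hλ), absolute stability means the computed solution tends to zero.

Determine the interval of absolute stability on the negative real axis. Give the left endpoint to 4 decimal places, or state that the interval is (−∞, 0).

(-6.6000, 0).

Test eqn y'=λy, z=hλ:
  k1=λy_n ⇒ h·k1=z·y_n;  k2=λ(1+5/12z)y_n ⇒ h·k2=z(1+5/12z)y_n
  y_{n+1}/y_n = 1 + 7/11z + 4/11z(1+5/12z) = 1 + z + 5/33z²
  Hence R(z) = 1 + z + 5/33z².

Need |R(x)|<1, x<0.
x=-0.36: |R|=0.6596
R=1: x+5/33x²=0 ⇒ x=−33/5=-6.6000; min R=1−1/(4·5/33)=-0.6500>−1
Confirm numerically:
  x=-6.157: |R|=0.58673 <1
  x=-3.517: |R|=0.64287 <1
  x=-3.129: |R|=0.64557 <1
  x=-2.665: |R|=0.58891 <1
  x=-7.007: |R|=1.43210 >1
  x=-6.997: |R|=1.42088 >1
  x=-6.913: |R|=1.32784 >1
Stable set (-6.6000, 0).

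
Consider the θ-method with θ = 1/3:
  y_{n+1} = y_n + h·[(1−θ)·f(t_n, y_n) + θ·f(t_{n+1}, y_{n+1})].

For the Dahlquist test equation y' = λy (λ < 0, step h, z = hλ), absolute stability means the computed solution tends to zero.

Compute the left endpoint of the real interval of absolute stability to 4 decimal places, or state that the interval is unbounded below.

Set f=λy, z=hλ:
  y_{n+1} = y_n + z·[2/3·y_n + 1/3·y_{n+1}] ⇒ (1 − 1/3z)y_{n+1} = (1 + 2/3z)y_n
  Hence R(z) = (1 + 2/3z)/(1 − 1/3z).

Find x<0 with |R(x)|<1.
x=-0.42: |R|=0.6316
R=−1: 1+2/3x = −1+1/3x ⇒ -1/3x=2 ⇒ x=2/(-1/3)=-6.0000
Confirm numerically:
  x=-4.105: |R|=0.73329 <1
  x=-3.159: |R|=0.53872 <1
  x=-3.066: |R|=0.51632 <1
  x=-6.431: |R|=1.04570 >1
  x=-6.227: |R|=1.02460 >1
Stable set (-6.0000, 0).

left endpoint -6.0000.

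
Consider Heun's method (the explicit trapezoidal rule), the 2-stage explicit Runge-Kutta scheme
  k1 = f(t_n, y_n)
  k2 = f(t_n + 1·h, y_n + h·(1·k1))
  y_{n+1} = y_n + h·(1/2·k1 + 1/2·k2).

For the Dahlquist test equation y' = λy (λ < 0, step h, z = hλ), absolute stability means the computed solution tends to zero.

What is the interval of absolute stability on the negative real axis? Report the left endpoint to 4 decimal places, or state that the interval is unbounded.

(-2.0000, 0).

On y'=λy, z=hλ:
  order 2, 2-stage ⇒ R(z)=1+z+z^2/2
  (e.g. R(-1.39)=0.57605, |R|=0.57605)

Need |R(x)|<1, x<0.
x=-1.39: |R|=0.5760
|R(-1.4)|=0.5800 |R(-0.81)|=0.5181 |R(-0.75)|=0.5312
Bisect:
  x_lo=-2.7901 |R|=2.1023  x_hi=-0.1598 |R|=0.8530
  mid=-1.47497 |R|=0.61280 →hi
  mid=-2.13256 |R|=1.14134 →lo
  mid=-1.80376 |R|=0.82302 →hi
  mid=-1.96816 |R|=0.96867 →hi
  mid=-2.05036 |R|=1.05163 →lo
  mid=-2.00926 |R|=1.00930 →lo
  mid=-1.98871 |R|=0.98877 →hi
  mid=-1.99899 |R|=0.99899 →hi
  ...
  [-2.00011,-1.99995] ⇒ x*=-2.0000
So |R|<1 on (-2.0000, 0).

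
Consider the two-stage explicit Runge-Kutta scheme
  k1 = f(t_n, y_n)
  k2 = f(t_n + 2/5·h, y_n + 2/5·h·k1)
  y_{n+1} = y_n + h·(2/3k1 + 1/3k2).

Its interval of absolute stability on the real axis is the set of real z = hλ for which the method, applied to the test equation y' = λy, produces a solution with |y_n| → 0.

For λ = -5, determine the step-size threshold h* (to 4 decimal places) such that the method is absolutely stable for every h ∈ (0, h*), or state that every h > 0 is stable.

(-7.5000,0); λ=-5 ⇒ h* = (15/2)/5 = 1.5000.

Set f=λy, z=hλ:
  k1=λy_n ⇒ h·k1=z·y_n;  k2=λ(1+2/5z)y_n ⇒ h·k2=z(1+2/5z)y_n
  y_{n+1}/y_n = 1 + 2/3z + 1/3z(1+2/5z) = 1 + z + 2/15z²
  R(z) = 1 + z + 2/15z².

Find x<0 with |R(x)|<1.
x=-1.32: |R|=0.0877
R=1: x+2/15x²=0 ⇒ x=−15/2=-7.5000; min R=1−1/(4·2/15)=-0.8750>−1
Confirm numerically:
  x=-6.155: |R|=0.10380 <1
  x=-5.821: |R|=0.30313 <1
  x=-3.833: |R|=0.87408 <1
  x=-8.005: |R|=1.53900 >1
  x=-7.795: |R|=1.30660 >1
  x=-7.707: |R|=1.21271 >1
So |R|<1 on (-7.5000, 0).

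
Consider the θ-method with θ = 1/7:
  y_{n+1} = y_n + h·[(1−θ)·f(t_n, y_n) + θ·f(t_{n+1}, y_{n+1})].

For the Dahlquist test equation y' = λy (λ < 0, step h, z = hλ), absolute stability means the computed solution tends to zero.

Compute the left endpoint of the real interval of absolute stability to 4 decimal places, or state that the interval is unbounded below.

Set f=λy, z=hλ:
  y_{n+1} = y_n + z·[6/7·y_n + 1/7·y_{n+1}] ⇒ (1 − 1/7z)y_{n+1} = (1 + 6/7z)y_n
  R(z) = (1 + 6/7z)/(1 − 1/7z).

Need |R(x)|<1, x<0.
x=-0.67: |R|=0.3885
R=−1: 1+6/7x = −1+1/7x ⇒ -5/7x=2 ⇒ x=2/(-5/7)=-2.8000
Confirm numerically:
  x=-2.478: |R|=0.83013 <1
  x=-1.391: |R|=0.16041 <1
  x=-1.315: |R|=0.10704 <1
  x=-3.336: |R|=1.25929 >1
  x=-3.174: |R|=1.18380 >1
  x=-2.875: |R|=1.03797 >1
So |R|<1 on (-2.8000, 0).

z* = -2.8000.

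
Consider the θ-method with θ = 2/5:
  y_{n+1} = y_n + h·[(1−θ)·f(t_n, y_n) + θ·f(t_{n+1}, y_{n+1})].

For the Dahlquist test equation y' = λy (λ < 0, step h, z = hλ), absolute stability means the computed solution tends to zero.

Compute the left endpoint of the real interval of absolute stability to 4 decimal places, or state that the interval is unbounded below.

With y'=λy (z=hλ):
  y_{n+1} = y_n + z·[3/5·y_n + 2/5·y_{n+1}] ⇒ (1 − 2/5z)y_{n+1} = (1 + 3/5z)y_n
  ⇒ R(z) = (1 + 3/5z)/(1 − 2/5z).

Boundary: |R(x)|=1, x<0.
x=-1.73: |R|=0.0225
R=−1: 1+3/5x = −1+2/5x ⇒ -1/5x=2 ⇒ x=2/(-1/5)=-10.0000
Confirm numerically:
  x=-8.054: |R|=0.90781 <1
  x=-6.099: |R|=0.77317 <1
  x=-5.844: |R|=0.75096 <1
  x=-4.736: |R|=0.63626 <1
  x=-10.501: |R|=1.01927 >1
  x=-10.447: |R|=1.01726 >1
So |R|<1 on (-10.0000, 0).

z* = -10.0000.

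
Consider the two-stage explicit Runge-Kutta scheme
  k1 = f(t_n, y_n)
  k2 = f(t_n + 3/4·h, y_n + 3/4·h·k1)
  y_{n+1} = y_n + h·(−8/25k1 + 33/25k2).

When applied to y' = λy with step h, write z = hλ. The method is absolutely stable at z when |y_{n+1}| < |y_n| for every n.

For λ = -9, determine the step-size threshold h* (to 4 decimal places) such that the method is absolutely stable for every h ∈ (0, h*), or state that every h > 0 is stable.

With y'=λy (z=hλ):
  k1=λy_n ⇒ h·k1=z·y_n;  k2=λ(1+3/4z)y_n ⇒ h·k2=z(1+3/4z)y_n
  y_{n+1}/y_n = 1 − 8/25z + 33/25z(1+3/4z) = 1 + z + 99/100z²
  ⇒ R(z) = 1 + z + 99/100z².

Boundary: |R(x)|=1, x<0.
x=-1.8: |R|=2.4076
R=1: x+99/100x²=0 ⇒ x=−100/99=-1.0101; min R=1−1/(4·99/100)=0.7475>−1
Confirm numerically:
  x=-0.800: |R|=0.83360 <1
  x=-0.763: |R|=0.81335 <1
  x=-0.457: |R|=0.74976 <1
  x=-0.443: |R|=0.75129 <1
  x=-1.580: |R|=1.89144 >1
  x=-1.553: |R|=1.83469 >1
Stable set (-1.0101, 0).

(-1.0101,0); λ=-9 ⇒ h* = (100/99)/9 = 0.1122.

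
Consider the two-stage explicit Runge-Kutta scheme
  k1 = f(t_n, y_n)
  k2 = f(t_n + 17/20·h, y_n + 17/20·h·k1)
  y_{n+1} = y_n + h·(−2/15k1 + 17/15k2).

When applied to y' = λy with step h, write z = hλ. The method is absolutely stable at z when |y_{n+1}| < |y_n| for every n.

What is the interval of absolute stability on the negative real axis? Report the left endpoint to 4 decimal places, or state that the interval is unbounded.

With y'=λy (z=hλ):
  k1=λy_n ⇒ h·k1=z·y_n;  k2=λ(1+17/20z)y_n ⇒ h·k2=z(1+17/20z)y_n
  y_{n+1}/y_n = 1 − 2/15z + 17/15z(1+17/20z) = 1 + z + 289/300z²
  ⇒ R(z) = 1 + z + 289/300z².

Find x<0 with |R(x)|<1.
x=-0.74: |R|=0.7875
R=1: x+289/300x²=0 ⇒ x=−300/289=-1.0381; min R=1−1/(4·289/300)=0.7405>−1
Confirm numerically:
  x=-0.840: |R|=0.83973 <1
  x=-0.796: |R|=0.81438 <1
  x=-0.451: |R|=0.74494 <1
  x=-1.371: |R|=1.43972 >1
  x=-1.079: |R|=1.04255 >1
Interval (-1.0381, 0).

(-1.0381, 0).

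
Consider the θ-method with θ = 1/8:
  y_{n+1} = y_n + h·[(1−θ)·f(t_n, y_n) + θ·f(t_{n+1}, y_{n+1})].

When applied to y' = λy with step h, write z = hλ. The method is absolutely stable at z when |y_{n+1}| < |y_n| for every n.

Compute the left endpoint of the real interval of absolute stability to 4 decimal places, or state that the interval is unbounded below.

Test eqn y'=λy, z=hλ:
  y_{n+1} = y_n + z·[7/8·y_n + 1/8·y_{n+1}] ⇒ (1 − 1/8z)y_{n+1} = (1 + 7/8z)y_n
  so R(z) = (1 + 7/8z)/(1 − 1/8z).

Need |R(x)|<1, x<0.
x=-1.2: |R|=0.0435
R=−1: 1+7/8x = −1+1/8x ⇒ -3/4x=2 ⇒ x=2/(-3/4)=-2.6667
Confirm numerically:
  x=-2.552: |R|=0.93480 <1
  x=-1.805: |R|=0.47272 <1
  x=-1.241: |R|=0.07434 <1
  x=-3.129: |R|=1.24926 >1
  x=-2.879: |R|=1.11711 >1
  x=-2.722: |R|=1.03096 >1
Interval (-2.6667, 0).

left endpoint -2.6667.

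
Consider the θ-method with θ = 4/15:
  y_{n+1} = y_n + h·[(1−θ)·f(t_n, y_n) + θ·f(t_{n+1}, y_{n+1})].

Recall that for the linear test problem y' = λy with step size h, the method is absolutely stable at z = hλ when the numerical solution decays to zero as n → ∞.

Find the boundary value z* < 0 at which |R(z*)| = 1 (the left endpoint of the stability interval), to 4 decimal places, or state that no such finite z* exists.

z* = -4.2857.

On y'=λy, z=hλ:
  y_{n+1} = y_n + z·[11/15·y_n + 4/15·y_{n+1}] ⇒ (1 − 4/15z)y_{n+1} = (1 + 11/15z)y_n
  so R(z) = (1 + 11/15z)/(1 − 4/15z).

Boundary: |R(x)|=1, x<0.
x=-0.67: |R|=0.4316
R=−1: 1+11/15x = −1+4/15x ⇒ -7/15x=2 ⇒ x=2/(-7/15)=-4.2857
Confirm numerically:
  x=-4.138: |R|=0.96723 <1
  x=-3.846: |R|=0.89870 <1
  x=-2.765: |R|=0.59152 <1
  x=-1.825: |R|=0.22758 <1
  x=-4.716: |R|=1.08894 >1
  x=-4.398: |R|=1.02412 >1
So |R|<1 on (-4.2857, 0).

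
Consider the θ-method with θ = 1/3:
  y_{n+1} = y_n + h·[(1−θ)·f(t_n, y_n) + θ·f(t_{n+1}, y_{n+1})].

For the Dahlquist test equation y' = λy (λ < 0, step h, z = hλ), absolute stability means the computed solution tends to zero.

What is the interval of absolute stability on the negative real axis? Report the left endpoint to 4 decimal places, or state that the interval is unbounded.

On y'=λy, z=hλ:
  y_{n+1} = y_n + z·[2/3·y_n + 1/3·y_{n+1}] ⇒ (1 − 1/3z)y_{n+1} = (1 + 2/3z)y_n
  Hence R(z) = (1 + 2/3z)/(1 − 1/3z).

Solve |R(x)|<1 on ℝ⁻.
x=-1.56: |R|=0.0263
R=−1: 1+2/3x = −1+1/3x ⇒ -1/3x=2 ⇒ x=2/(-1/3)=-6.0000
Confirm numerically:
  x=-5.900: |R|=0.98876 <1
  x=-4.784: |R|=0.84378 <1
  x=-2.778: |R|=0.44237 <1
  x=-6.598: |R|=1.06230 >1
  x=-6.425: |R|=1.04509 >1
  x=-6.168: |R|=1.01832 >1
Interval (-6.0000, 0).

z∈(-6.0000,0).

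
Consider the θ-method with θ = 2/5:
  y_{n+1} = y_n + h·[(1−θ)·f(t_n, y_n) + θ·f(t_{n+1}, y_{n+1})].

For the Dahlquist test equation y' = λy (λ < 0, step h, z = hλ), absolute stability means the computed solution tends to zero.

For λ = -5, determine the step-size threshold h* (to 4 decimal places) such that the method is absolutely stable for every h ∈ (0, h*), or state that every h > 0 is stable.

(-10.0000,0); λ=-5 ⇒ h* = (10)/5 = 2.0000.

Set f=λy, z=hλ:
  y_{n+1} = y_n + z·[3/5·y_n + 2/5·y_{n+1}] ⇒ (1 − 2/5z)y_{n+1} = (1 + 3/5z)y_n
  Hence R(z) = (1 + 3/5z)/(1 − 2/5z).

Boundary: |R(x)|=1, x<0.
x=-1.34: |R|=0.1276
R=−1: 1+3/5x = −1+2/5x ⇒ -1/5x=2 ⇒ x=2/(-1/5)=-10.0000
Confirm numerically:
  x=-9.277: |R|=0.96930 <1
  x=-7.361: |R|=0.86619 <1
  x=-6.471: |R|=0.80331 <1
  x=-6.089: |R|=0.77233 <1
  x=-10.273: |R|=1.01069 >1
  x=-10.068: |R|=1.00271 >1
So |R|<1 on (-10.0000, 0).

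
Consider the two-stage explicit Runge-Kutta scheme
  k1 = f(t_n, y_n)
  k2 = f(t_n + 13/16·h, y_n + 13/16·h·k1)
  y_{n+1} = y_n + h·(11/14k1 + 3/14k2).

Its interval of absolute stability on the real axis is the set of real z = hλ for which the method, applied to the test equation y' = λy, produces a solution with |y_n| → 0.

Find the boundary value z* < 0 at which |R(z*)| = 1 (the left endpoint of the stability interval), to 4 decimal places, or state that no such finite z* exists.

Test eqn y'=λy, z=hλ:
  k1=λy_n ⇒ h·k1=z·y_n;  k2=λ(1+13/16z)y_n ⇒ h·k2=z(1+13/16z)y_n
  y_{n+1}/y_n = 1 + 11/14z + 3/14z(1+13/16z) = 1 + z + 39/224z²
  Hence R(z) = 1 + z + 39/224z².

Find x<0 with |R(x)|<1.
x=-0.54: |R|=0.5108
R=1: x+39/224x²=0 ⇒ x=−224/39=-5.7436; min R=1−1/(4·39/224)=-0.4359>−1
Confirm numerically:
  x=-5.436: |R|=0.70888 <1
  x=-4.985: |R|=0.34160 <1
  x=-3.460: |R|=0.37566 <1
  x=-2.749: |R|=0.43327 <1
  x=-6.240: |R|=1.53931 >1
  x=-6.224: |R|=1.52059 >1
  x=-5.859: |R|=1.11773 >1
Interval (-5.7436, 0).

left endpoint -5.7436.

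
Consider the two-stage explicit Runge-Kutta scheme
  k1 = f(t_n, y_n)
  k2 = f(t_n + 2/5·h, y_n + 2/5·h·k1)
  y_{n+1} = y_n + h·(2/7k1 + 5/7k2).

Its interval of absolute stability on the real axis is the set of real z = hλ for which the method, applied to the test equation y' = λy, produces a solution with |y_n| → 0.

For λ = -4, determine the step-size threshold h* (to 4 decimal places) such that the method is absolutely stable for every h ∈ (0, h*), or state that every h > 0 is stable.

(-3.5000,0); λ=-4 ⇒ h* = (7/2)/4 = 0.8750.

Set f=λy, z=hλ:
  k1=λy_n ⇒ h·k1=z·y_n;  k2=λ(1+2/5z)y_n ⇒ h·k2=z(1+2/5z)y_n
  y_{n+1}/y_n = 1 + 2/7z + 5/7z(1+2/5z) = 1 + z + 2/7z²
  R(z) = 1 + z + 2/7z².

Need |R(x)|<1, x<0.
x=-0.79: |R|=0.3883
R=1: x+2/7x²=0 ⇒ x=−7/2=-3.5000; min R=1−1/(4·2/7)=0.1250>−1
Confirm numerically:
  x=-3.132: |R|=0.67069 <1
  x=-2.825: |R|=0.45518 <1
  x=-2.786: |R|=0.43166 <1
  x=-1.436: |R|=0.15317 <1
  x=-4.063: |R|=1.65356 >1
  x=-3.698: |R|=1.20920 >1
  x=-3.552: |R|=1.05277 >1
Stable set (-3.5000, 0).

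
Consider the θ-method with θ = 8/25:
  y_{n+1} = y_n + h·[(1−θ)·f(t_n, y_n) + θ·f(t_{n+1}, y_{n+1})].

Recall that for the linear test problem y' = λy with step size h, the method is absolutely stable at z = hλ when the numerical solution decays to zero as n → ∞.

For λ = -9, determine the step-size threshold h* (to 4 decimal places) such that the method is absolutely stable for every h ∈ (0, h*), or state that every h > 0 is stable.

Set f=λy, z=hλ:
  y_{n+1} = y_n + z·[17/25·y_n + 8/25·y_{n+1}] ⇒ (1 − 8/25z)y_{n+1} = (1 + 17/25z)y_n
  R(z) = (1 + 17/25z)/(1 − 8/25z).

Need |R(x)|<1, x<0.
x=-0.75: |R|=0.3952
R=−1: 1+17/25x = −1+8/25x ⇒ -9/25x=2 ⇒ x=2/(-9/25)=-5.5556
Confirm numerically:
  x=-5.530: |R|=0.99668 <1
  x=-5.019: |R|=0.92588 <1
  x=-4.634: |R|=0.86638 <1
  x=-2.861: |R|=0.49359 <1
  x=-5.963: |R|=1.05044 >1
  x=-5.636: |R|=1.01033 >1
Interval (-5.5556, 0).

(-5.5556,0); λ=-9 ⇒ h* = (50/9)/9 = 0.6173.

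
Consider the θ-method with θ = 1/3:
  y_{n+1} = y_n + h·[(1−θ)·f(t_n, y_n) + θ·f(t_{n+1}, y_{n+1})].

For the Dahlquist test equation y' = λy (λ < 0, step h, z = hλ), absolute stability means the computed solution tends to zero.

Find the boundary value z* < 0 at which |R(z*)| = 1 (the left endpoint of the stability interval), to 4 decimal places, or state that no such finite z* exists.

z* = -6.0000.

With y'=λy (z=hλ):
  y_{n+1} = y_n + z·[2/3·y_n + 1/3·y_{n+1}] ⇒ (1 − 1/3z)y_{n+1} = (1 + 2/3z)y_n
  so R(z) = (1 + 2/3z)/(1 − 1/3z).

Solve |R(x)|<1 on ℝ⁻.
x=-0.96: |R|=0.2727
R=−1: 1+2/3x = −1+1/3x ⇒ -1/3x=2 ⇒ x=2/(-1/3)=-6.0000
Confirm numerically:
  x=-5.033: |R|=0.87962 <1
  x=-2.832: |R|=0.45679 <1
  x=-2.754: |R|=0.43587 <1
  x=-6.579: |R|=1.06044 >1
  x=-6.477: |R|=1.05033 >1
Stable set (-6.0000, 0).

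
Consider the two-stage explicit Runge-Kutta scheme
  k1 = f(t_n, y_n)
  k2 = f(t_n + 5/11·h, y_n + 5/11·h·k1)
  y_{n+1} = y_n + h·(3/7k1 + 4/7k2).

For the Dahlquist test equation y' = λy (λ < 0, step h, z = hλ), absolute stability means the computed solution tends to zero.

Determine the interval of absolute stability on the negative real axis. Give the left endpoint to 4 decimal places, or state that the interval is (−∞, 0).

(-3.8500, 0).

On y'=λy, z=hλ:
  k1=λy_n ⇒ h·k1=z·y_n;  k2=λ(1+5/11z)y_n ⇒ h·k2=z(1+5/11z)y_n
  y_{n+1}/y_n = 1 + 3/7z + 4/7z(1+5/11z) = 1 + z + 20/77z²
  Hence R(z) = 1 + z + 20/77z².

Need |R(x)|<1, x<0.
x=-0.3: |R|=0.7234
R=1: x+20/77x²=0 ⇒ x=−77/20=-3.8500; min R=1−1/(4·20/77)=0.0375>−1
Confirm numerically:
  x=-3.347: |R|=0.56272 <1
  x=-2.243: |R|=0.06377 <1
  x=-2.010: |R|=0.03938 <1
  x=-1.993: |R|=0.03870 <1
  x=-4.383: |R|=1.60679 >1
  x=-4.157: |R|=1.33148 >1
  x=-3.911: |R|=1.06197 >1
Interval (-3.8500, 0).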